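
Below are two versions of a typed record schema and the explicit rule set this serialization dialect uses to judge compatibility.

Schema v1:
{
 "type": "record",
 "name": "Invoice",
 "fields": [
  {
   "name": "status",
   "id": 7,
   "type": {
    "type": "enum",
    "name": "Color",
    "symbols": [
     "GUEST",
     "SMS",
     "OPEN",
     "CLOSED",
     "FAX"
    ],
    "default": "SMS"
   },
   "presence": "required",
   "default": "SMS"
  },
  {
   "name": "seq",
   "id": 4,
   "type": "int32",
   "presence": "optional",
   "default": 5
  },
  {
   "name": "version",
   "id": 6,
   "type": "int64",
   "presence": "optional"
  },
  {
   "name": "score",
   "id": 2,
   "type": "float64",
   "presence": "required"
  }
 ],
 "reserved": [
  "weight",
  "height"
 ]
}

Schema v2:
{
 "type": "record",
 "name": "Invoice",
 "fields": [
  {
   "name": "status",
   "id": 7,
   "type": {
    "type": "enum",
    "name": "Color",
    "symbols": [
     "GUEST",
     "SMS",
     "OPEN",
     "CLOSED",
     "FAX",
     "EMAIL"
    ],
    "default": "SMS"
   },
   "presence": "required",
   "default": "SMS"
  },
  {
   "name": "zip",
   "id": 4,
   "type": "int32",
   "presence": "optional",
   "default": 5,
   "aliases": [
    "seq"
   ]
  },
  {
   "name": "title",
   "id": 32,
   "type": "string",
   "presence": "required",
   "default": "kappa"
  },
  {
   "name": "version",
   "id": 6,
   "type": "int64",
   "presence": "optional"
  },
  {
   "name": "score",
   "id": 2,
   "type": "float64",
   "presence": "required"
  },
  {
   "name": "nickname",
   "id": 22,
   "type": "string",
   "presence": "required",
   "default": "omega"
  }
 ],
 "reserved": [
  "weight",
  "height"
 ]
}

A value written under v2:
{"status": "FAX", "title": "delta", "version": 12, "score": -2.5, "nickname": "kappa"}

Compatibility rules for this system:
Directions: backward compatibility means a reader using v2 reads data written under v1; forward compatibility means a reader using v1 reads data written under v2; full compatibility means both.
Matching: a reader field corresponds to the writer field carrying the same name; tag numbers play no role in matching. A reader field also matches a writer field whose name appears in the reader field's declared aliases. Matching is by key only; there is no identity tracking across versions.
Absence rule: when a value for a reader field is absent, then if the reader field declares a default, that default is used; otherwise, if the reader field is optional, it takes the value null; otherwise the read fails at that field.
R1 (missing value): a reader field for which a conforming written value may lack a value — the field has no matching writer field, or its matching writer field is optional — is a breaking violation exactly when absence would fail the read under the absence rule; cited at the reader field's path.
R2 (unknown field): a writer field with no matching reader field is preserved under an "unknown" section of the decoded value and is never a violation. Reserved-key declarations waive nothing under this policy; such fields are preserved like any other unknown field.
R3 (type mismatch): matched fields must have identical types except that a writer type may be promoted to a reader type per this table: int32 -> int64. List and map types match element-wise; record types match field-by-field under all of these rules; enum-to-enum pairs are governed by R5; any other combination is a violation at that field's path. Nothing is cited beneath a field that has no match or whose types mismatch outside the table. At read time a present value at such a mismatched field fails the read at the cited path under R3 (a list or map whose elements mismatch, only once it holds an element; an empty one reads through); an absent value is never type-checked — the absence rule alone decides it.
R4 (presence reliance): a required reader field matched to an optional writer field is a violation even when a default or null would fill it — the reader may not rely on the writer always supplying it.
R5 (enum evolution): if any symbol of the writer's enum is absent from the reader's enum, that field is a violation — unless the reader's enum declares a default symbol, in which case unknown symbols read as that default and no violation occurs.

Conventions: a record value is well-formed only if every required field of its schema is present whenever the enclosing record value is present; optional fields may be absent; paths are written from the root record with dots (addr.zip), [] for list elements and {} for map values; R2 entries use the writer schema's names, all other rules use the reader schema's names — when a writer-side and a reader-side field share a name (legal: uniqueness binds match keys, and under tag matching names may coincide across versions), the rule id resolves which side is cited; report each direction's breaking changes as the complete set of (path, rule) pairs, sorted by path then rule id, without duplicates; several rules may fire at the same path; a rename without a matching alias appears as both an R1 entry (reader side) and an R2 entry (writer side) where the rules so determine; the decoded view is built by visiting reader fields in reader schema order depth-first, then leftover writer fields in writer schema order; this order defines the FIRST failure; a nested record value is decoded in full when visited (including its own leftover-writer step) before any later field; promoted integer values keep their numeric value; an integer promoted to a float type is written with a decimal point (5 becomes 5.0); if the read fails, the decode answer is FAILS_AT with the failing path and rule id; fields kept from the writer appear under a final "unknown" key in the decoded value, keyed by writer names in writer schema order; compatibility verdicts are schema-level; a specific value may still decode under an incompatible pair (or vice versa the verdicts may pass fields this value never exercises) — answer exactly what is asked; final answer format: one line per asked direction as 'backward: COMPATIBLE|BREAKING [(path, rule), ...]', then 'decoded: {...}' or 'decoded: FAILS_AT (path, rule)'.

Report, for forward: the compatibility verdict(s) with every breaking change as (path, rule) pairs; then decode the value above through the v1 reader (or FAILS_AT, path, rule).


forward: COMPATIBLE []; decoded: {"status": "FAX", "seq": 5, "version": 12, "score": -2.5, "unknown": {"title": "delta", "nickname": "kappa"}}

the writer's type comes first in each Invoice pair
forward on Invoice — v1 reading data written by v2:
  status: paired with writer status (Color -> Color; writer required)
  seq has no writer counterpart
  version: paired with writer version (int64 -> int64; writer optional)
  score: paired with writer score (float64 -> float64; writer required)
  leftover writer field: zip
  leftover writer field: title
  leftover writer field: nickname
  => forward: COMPATIBLE
decoding the Invoice value with the v1 reader:
  status := "FAX"
  seq := 5 (missing; default applied)
  version := 12
  score := -2.5
  writer title: kept under "unknown"
  writer nickname: kept under "unknown"
  => decoded: {"status": "FAX", "seq": 5, "version": 12, "score": -2.5, "unknown": {"title": "delta", "nickname": "kappa"}}
checking off the Invoice differences that do not matter here:
  enum Color (field status in record Invoice): symbol EMAIL added -> fires no rule on Invoice, leaving the asked answer as it is
  renamed field seq to zip in record Invoice (alias seq declared on the renamed field) -> fires no rule on Invoice, leaving the asked answer as it is


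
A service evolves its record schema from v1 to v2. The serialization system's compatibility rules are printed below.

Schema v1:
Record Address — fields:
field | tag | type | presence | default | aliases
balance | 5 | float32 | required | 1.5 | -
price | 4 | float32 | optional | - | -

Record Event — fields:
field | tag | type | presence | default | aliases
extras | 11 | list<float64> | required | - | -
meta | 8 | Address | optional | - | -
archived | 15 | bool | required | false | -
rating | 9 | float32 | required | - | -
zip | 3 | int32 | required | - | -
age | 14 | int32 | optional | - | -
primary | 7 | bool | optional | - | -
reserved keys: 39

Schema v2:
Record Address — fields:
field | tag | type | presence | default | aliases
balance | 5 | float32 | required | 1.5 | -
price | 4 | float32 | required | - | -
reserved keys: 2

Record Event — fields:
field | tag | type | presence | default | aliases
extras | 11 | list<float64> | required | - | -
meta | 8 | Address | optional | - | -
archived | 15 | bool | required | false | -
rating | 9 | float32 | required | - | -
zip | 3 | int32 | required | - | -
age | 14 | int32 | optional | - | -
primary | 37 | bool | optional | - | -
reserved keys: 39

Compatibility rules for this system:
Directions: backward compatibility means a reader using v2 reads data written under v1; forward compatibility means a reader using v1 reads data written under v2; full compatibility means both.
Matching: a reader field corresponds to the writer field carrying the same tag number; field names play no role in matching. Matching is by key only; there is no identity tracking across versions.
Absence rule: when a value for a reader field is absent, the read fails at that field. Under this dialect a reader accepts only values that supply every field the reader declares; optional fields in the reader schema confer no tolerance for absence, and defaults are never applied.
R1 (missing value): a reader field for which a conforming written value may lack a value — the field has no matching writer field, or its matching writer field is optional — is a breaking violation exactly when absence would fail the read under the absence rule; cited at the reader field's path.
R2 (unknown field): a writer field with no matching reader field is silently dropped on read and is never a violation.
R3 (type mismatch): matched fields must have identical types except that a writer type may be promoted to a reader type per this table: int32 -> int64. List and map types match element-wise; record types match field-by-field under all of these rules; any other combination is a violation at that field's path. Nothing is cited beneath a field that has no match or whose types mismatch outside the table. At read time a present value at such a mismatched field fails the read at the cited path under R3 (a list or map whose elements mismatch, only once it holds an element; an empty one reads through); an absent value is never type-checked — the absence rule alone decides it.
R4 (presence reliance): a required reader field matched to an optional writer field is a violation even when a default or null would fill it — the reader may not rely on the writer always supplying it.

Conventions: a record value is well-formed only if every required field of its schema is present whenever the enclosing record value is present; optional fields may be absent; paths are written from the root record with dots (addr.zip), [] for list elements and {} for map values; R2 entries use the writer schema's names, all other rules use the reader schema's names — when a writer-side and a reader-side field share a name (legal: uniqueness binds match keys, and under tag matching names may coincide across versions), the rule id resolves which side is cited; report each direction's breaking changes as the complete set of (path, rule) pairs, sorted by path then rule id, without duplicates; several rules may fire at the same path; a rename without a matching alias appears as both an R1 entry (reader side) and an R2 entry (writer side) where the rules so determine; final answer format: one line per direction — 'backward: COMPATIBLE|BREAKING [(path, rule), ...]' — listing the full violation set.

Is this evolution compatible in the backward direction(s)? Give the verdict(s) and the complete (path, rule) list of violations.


in Event below, arrows point writer -> reader
backward analysis of Event with v2 as reader and v1 as writer:
  extras <- extras (list<float64> -> list<float64>, writer required)
  meta <- meta (Address -> Address, writer optional)
  archived <- archived (bool -> bool, writer required)
  rating <- rating (float32 -> float32, writer required)
  zip <- zip (int32 -> int32, writer required)
  age <- age (int32 -> int32, writer optional)
  primary has no writer counterpart
  primary (writer side), unknown to reader
  meta.balance <- meta.balance (float32 -> float32, writer required)
  meta.price <- meta.price (float32 -> float32, writer optional)
  R1 fires at age
  R1 fires at meta
  R1 fires at meta.price
  R4 fires at meta.price
  R1 fires at primary
  => backward verdict for Event: BREAKING, 5 violation(s)
remaining Event differences; none change what is asked:
  field primary in record Event: tag 7 changed to 37 -> inert for the asked Event verdict: nothing fires

backward: BREAKING [(age, R1), (meta, R1), (meta.price, R1), (meta.price, R4), (primary, R1)]


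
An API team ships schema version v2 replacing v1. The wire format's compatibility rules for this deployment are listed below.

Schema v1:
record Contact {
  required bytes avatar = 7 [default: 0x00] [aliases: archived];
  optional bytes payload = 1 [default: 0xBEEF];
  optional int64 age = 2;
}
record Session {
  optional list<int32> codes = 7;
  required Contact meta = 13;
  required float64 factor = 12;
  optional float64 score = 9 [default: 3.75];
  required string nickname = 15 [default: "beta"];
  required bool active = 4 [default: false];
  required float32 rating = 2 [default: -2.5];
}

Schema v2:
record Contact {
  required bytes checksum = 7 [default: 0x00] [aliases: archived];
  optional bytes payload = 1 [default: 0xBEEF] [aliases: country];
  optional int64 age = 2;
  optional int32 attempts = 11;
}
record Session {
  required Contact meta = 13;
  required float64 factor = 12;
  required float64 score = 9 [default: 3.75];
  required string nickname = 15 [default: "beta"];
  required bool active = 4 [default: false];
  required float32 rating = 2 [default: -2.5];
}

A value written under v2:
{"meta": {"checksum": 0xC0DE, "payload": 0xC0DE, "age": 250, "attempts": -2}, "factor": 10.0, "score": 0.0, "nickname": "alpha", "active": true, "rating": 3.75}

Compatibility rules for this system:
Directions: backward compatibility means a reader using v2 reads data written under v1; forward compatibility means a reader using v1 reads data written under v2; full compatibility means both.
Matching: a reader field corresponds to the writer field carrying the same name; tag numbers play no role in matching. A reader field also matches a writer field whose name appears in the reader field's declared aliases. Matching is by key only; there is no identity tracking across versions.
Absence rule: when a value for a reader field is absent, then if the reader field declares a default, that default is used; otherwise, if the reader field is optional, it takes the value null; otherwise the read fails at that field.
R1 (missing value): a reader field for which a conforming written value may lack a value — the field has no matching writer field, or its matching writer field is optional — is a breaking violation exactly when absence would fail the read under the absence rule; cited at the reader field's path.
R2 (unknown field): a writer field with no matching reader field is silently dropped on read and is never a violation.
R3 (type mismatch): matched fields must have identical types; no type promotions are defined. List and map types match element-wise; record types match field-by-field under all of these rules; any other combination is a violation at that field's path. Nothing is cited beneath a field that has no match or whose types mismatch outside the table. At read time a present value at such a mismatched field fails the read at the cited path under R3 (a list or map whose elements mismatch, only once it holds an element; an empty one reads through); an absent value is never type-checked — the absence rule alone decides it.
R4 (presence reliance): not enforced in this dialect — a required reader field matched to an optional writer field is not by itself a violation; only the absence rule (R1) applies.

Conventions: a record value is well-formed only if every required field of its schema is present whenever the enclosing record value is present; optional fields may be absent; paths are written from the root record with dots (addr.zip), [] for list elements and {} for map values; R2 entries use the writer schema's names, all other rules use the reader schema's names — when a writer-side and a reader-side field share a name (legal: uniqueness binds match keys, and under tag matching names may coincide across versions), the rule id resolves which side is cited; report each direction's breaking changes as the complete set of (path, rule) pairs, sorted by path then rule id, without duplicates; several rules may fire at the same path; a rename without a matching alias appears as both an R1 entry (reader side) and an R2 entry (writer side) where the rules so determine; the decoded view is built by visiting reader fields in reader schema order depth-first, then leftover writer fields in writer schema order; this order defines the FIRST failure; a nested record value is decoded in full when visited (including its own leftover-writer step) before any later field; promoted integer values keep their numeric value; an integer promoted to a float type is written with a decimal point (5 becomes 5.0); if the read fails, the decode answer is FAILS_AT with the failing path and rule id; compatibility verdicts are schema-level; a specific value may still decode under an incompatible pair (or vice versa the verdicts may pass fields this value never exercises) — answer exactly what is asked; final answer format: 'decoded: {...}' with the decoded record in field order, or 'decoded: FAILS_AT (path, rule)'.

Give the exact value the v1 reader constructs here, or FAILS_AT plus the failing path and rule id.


decoded: {"codes": null, "meta": {"avatar": 0x00, "payload": 0xC0DE, "age": 250}, "factor": 10.0, "score": 0.0, "nickname": "alpha", "active": true, "rating": 3.75}

in Session below, arrows point writer -> reader
decode (reader v1):
  codes := null (missing; optional => null)
  meta.avatar := 0x00 (missing; default applied)
  meta.payload := 0xC0DE
  meta.age := 250
  writer meta.checksum: no reader field; dropped
  writer meta.attempts: no reader field; dropped
  factor := 10.0
  score := 0.0
  nickname := "alpha"
  active := true
  rating := 3.75
  => decoded: {"codes": null, "meta": {"avatar": 0x00, "payload": 0xC0DE, "age": 250}, "factor": 10.0, "score": 0.0, "nickname": "alpha", "active": true, "rating": 3.75}
ruling out the remaining Session differences:
  added field attempts to record Contact: optional int32, tag 11 (in v2 it sits last) -> triggers nothing under the printed rules; the Session answer is the same either way
  removed field codes from record Session -> triggers nothing under the printed rules; the Session answer is the same either way
  field score in record Session: optional changed to required -> triggers nothing under the printed rules; the Session answer is the same either way


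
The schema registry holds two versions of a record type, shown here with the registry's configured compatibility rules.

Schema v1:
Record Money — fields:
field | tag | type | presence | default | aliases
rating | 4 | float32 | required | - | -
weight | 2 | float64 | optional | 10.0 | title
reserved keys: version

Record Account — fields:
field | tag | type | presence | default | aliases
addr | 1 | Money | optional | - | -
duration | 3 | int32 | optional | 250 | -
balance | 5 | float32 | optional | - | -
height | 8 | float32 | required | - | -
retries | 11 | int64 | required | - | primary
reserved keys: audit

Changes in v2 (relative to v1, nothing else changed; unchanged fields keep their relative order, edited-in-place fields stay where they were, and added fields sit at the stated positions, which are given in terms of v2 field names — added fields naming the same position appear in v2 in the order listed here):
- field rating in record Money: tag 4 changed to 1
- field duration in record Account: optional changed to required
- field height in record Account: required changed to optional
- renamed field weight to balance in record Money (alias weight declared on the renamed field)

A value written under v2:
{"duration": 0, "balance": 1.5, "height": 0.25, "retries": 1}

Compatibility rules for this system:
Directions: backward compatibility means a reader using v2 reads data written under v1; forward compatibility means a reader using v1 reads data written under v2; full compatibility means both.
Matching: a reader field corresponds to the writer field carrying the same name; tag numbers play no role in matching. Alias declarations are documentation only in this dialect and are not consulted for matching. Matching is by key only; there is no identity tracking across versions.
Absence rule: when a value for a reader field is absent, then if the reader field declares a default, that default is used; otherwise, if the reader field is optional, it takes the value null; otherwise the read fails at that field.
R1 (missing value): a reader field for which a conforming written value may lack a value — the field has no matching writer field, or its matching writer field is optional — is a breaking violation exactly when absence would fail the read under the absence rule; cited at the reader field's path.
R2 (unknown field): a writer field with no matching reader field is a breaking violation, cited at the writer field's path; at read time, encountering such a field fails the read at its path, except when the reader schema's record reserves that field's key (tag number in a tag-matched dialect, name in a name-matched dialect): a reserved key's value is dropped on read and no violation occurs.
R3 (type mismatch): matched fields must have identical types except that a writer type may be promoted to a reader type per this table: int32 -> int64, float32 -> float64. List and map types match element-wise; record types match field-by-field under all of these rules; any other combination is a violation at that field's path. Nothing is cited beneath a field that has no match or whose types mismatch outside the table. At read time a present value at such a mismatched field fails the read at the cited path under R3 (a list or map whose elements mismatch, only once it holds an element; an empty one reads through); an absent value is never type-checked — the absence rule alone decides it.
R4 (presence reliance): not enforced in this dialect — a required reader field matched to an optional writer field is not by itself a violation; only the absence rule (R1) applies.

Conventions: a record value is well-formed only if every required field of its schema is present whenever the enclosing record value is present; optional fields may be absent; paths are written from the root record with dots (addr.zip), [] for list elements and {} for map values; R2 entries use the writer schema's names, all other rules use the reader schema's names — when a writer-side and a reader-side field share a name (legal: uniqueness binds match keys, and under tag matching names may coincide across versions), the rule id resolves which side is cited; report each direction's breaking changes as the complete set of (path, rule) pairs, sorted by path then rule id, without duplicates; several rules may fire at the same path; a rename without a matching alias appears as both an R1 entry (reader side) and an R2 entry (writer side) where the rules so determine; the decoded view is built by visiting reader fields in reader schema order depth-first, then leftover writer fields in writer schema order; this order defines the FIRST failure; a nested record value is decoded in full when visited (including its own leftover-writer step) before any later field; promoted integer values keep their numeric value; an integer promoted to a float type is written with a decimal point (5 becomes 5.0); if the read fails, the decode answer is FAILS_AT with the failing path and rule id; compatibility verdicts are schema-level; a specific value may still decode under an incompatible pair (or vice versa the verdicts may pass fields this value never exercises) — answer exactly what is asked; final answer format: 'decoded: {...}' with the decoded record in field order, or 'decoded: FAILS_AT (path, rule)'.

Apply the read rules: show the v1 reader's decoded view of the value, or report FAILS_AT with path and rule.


decoded: {"addr": null, "duration": 0, "balance": 1.5, "height": 0.25, "retries": 1}

the writer's type comes first in each Account pair
decode walk for Account under reader schema v1:
  addr := null (absent, optional -> null)
  duration := 0
  balance := 1.5
  height := 0.25
  retries := 1
  => decoded: {"addr": null, "duration": 0, "balance": 1.5, "height": 0.25, "retries": 1}
ruling out the remaining Account differences:
  field rating in record Money: tag 4 changed to 1 -> fires no rule on Account under this dialect and leaves the result unchanged
  field duration in record Account: optional changed to required -> fires no rule on Account under this dialect and leaves the result unchanged
  field height in record Account: required changed to optional -> matters for Account compatibility verdicts, not for this value's decode
  renamed field weight to balance in record Money (alias weight declared on the renamed field) -> matters for Account compatibility verdicts, not for this value's decode


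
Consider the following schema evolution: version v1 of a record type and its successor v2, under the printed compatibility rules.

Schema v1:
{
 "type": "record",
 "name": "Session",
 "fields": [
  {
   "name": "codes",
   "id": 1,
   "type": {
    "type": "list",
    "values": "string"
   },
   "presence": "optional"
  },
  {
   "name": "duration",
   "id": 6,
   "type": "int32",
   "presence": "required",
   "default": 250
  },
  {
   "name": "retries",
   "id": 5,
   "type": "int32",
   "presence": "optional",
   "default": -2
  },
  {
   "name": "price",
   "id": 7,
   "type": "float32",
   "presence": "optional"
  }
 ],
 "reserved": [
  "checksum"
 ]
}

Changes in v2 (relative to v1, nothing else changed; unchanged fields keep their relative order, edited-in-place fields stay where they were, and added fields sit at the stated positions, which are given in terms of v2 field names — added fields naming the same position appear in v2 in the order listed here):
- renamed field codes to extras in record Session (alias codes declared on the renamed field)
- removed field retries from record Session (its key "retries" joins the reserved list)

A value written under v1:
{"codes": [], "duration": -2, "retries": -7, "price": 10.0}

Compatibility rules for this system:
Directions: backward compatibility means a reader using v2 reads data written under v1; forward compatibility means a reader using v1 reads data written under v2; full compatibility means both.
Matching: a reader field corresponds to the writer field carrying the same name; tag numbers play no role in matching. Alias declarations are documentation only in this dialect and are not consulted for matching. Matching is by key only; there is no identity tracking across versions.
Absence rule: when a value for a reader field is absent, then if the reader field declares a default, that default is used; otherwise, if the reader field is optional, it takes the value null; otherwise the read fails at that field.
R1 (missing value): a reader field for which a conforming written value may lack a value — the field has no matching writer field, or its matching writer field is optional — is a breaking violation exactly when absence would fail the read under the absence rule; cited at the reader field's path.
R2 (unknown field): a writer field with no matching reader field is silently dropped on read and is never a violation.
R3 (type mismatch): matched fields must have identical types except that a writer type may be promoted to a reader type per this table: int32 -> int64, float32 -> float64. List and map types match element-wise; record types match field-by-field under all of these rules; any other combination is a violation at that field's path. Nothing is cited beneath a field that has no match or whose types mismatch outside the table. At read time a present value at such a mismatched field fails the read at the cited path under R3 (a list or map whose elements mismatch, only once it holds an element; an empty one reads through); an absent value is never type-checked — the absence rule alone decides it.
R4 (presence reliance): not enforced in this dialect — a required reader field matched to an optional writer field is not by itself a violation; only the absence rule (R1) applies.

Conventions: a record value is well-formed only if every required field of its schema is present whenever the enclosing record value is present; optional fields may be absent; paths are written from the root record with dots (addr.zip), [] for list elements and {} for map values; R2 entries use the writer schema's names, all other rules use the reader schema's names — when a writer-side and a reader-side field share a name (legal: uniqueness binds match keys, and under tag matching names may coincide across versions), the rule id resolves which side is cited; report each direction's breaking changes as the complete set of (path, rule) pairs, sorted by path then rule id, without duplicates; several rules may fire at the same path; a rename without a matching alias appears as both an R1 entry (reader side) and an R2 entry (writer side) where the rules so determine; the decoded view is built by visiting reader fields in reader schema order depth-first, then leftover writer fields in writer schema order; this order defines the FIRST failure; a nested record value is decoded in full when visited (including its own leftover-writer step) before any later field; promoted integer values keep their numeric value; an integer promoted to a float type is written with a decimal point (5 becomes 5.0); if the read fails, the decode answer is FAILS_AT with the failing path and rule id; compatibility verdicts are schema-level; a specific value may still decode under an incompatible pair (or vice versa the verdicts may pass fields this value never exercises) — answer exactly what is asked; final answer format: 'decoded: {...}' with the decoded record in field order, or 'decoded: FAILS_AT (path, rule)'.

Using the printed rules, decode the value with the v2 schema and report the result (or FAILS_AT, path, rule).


the writer's type comes first in each Session pair
decode (reader v2):
  extras := null (missing; optional => null)
  duration := -2
  price := 10.0
  writer codes: no reader field; dropped
  writer retries: no reader field; dropped
  => decoded: {"extras": null, "duration": -2, "price": 10.0}

decoded: {"extras": null, "duration": -2, "price": 10.0}


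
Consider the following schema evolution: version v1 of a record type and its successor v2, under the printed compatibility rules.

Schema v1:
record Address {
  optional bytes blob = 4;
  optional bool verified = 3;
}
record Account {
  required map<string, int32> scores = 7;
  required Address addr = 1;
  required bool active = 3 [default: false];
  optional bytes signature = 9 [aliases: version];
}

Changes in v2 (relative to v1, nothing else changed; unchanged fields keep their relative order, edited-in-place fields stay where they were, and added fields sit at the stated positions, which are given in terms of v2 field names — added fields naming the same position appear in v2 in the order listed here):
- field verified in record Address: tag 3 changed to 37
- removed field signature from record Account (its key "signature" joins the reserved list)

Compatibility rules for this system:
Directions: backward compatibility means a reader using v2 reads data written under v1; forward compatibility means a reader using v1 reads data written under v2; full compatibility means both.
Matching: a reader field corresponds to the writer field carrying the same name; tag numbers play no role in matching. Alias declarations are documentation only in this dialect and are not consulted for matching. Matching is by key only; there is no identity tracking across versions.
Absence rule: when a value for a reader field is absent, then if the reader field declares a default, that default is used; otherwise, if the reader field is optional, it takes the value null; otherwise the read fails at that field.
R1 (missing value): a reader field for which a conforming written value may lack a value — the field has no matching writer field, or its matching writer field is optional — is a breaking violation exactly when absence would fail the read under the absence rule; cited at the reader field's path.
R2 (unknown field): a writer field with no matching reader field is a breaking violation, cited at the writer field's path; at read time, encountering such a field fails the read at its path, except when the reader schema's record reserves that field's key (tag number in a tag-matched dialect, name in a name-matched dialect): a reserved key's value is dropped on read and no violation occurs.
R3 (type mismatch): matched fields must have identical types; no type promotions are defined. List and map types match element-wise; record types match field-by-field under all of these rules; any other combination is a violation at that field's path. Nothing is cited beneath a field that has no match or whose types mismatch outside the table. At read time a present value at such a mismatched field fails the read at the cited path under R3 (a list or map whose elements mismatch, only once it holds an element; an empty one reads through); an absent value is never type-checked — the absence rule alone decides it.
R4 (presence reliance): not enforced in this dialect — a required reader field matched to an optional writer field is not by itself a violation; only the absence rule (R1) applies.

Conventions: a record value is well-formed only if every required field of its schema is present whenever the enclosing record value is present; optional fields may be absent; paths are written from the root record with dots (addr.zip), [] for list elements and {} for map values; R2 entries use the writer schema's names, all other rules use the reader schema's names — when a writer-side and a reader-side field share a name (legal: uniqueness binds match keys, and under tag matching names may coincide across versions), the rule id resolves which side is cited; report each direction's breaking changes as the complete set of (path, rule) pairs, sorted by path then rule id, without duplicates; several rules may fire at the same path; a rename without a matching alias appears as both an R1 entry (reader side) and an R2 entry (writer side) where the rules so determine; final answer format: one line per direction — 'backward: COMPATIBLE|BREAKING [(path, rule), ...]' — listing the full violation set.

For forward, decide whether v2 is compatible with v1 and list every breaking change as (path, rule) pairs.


forward: COMPATIBLE []

in Account below, arrows point writer -> reader
forward on Account — v1 reading data written by v2:
  scores <- scores (map<string, int32> -> map<string, int32>, writer required)
  addr <- addr (Address -> Address, writer required)
  active <- active (bool -> bool, writer required)
  signature: no writer match
  addr.blob <- addr.blob (bytes -> bytes, writer optional)
  addr.verified <- addr.verified (bool -> bool, writer optional)
  => no violations; forward on Account: COMPATIBLE
checking off the Account differences that do not matter here:
  field verified in record Address: tag 3 changed to 37 -> no rule fires on it in Account's dialect; the asked verdict holds
  removed field signature from record Account (its key "signature" joins the reserved list) -> no rule fires on it in Account's dialect; the asked verdict holds


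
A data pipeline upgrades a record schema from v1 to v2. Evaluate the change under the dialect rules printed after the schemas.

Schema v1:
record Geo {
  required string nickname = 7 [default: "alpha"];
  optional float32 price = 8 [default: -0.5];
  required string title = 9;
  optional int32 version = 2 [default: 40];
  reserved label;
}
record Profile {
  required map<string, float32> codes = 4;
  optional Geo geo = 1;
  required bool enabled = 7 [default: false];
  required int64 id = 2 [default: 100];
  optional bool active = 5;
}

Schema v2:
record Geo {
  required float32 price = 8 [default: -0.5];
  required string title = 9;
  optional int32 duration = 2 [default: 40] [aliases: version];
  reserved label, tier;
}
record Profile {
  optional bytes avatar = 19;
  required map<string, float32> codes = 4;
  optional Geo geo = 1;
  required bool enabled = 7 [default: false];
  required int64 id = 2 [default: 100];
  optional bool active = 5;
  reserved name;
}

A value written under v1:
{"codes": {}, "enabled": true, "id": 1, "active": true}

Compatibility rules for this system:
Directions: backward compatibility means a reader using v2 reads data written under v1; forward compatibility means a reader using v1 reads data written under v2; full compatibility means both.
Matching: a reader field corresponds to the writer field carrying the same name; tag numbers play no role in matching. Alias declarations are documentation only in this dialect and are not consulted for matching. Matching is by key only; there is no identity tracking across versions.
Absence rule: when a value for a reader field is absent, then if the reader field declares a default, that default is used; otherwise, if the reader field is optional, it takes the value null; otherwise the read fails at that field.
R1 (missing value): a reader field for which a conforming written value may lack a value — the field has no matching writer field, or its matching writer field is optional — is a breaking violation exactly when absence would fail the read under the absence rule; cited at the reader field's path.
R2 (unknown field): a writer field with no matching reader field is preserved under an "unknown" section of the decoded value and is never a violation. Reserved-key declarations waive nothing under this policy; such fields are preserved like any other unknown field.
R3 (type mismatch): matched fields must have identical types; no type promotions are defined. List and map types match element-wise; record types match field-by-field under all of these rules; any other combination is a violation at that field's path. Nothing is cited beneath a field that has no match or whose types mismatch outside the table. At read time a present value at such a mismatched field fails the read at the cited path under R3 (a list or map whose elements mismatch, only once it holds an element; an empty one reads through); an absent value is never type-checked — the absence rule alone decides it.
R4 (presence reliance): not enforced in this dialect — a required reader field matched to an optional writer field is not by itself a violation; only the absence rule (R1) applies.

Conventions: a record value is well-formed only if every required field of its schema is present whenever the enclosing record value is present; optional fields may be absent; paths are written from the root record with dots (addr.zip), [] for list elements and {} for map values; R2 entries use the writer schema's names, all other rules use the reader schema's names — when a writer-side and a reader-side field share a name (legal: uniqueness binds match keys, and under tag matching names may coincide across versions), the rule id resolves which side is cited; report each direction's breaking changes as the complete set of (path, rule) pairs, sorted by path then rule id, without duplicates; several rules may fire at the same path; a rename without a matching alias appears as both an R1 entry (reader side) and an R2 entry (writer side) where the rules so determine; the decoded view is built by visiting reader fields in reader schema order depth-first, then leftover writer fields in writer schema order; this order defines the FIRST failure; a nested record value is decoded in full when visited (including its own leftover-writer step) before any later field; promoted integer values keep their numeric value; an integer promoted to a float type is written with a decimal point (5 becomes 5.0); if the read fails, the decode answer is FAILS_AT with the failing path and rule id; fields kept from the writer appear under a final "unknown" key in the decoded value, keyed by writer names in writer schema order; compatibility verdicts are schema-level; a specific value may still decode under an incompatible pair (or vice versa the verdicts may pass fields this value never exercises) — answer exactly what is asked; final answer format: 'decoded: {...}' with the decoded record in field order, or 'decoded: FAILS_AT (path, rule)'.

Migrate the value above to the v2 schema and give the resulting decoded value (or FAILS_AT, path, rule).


each type pair in Profile: writer, then reader
decoding the Profile value with the v2 reader:
  avatar := null (absent, optional -> null)
  codes := {}
  geo := null (absent, optional -> null)
  enabled := true
  id := 1
  active := true
  => decoded: {"avatar": null, "codes": {}, "geo": null, "enabled": true, "id": 1, "active": true}
remaining Profile differences; none change what is asked:
  removed field nickname from record Geo -> fires no rule on Profile under this dialect and leaves the result unchanged
  field price in record Geo: optional changed to required -> fires no rule on Profile under this dialect and leaves the result unchanged
  renamed field version to duration in record Geo (alias version declared on the renamed field) -> fires no rule on Profile under this dialect and leaves the result unchanged

decoded: {"avatar": null, "codes": {}, "geo": null, "enabled": true, "id": 1, "active": true}
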